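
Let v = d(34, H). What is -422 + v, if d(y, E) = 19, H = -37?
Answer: -403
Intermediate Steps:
v = 19
-422 + v = -422 + 19 = -403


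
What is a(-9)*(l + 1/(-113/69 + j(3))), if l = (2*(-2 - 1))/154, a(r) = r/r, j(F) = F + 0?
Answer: 5031/7238 ≈ 0.69508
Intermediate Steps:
j(F) = F
a(r) = 1
l = -3/77 (l = (2*(-3))*(1/154) = -6*1/154 = -3/77 ≈ -0.038961)
a(-9)*(l + 1/(-113/69 + j(3))) = 1*(-3/77 + 1/(-113/69 + 3)) = 1*(-3/77 + 1/(94/69)) = 1*(-3/77 + 69/94) = 1*(5031/7238) = 5031/7238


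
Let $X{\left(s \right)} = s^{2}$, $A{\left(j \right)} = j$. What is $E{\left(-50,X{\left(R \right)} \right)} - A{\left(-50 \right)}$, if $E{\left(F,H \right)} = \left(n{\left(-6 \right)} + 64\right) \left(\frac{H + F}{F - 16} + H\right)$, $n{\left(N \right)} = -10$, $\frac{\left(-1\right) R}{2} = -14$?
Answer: $\frac{459640}{11} \approx 41785.0$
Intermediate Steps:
$R = 28$ ($R = \left(-2\right) \left(-14\right) = 28$)
$E{\left(F,H \right)} = 54 H + \frac{54 \left(F + H\right)}{-16 + F}$ ($E{\left(F,H \right)} = \left(-10 + 64\right) \left(\frac{H + F}{F - 16} + H\right) = 54 \left(\frac{F + H}{-16 + F} + H\right) = 54 \left(H + \frac{F + H}{-16 + F}\right) = 54 H + \frac{54 \left(F + H\right)}{-16 + F}$)
$E{\left(-50,X{\left(R \right)} \right)} - A{\left(-50 \right)} = \frac{54 \left(-50 - 15 \cdot 28^{2} - 50 \cdot 28^{2}\right)}{-16 - 50} - -50 = \frac{54 \left(-50 - 11760 - 39200\right)}{-66} + 50 = 54 \left(- \frac{1}{66}\right) \left(-50 - 11760 - 39200\right) + 50 = 54 \left(- \frac{1}{66}\right) \left(-51010\right) + 50 = \frac{459090}{11} + 50 = \frac{459640}{11}$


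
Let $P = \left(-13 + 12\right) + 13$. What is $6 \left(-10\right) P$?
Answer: $-720$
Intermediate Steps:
$P = 12$ ($P = -1 + 13 = 12$)
$6 \left(-10\right) P = 6 \left(-10\right) 12 = \left(-60\right) 12 = -720$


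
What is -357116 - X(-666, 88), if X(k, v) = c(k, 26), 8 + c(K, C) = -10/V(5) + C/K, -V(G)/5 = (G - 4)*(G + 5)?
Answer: -594585088/1665 ≈ -3.5711e+5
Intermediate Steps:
V(G) = -5*(-4 + G)*(5 + G) (V(G) = -5*(G - 4)*(G + 5) = -5*(-4 + G)*(5 + G))
c(K, C) = -39/5 + C/K (c(K, C) = -8 + (-10/(100 - 5*5 - 5*5**2) + C/K) = -8 + (-10/(100 - 25 - 5*25) + C/K) = -8 + (-10/(100 - 25 - 125) + C/K) = -8 + (-10/(-50) + C/K) = -8 + (-10*(-1/50) + C/K) = -8 + (1/5 + C/K) = -39/5 + C/K)
X(k, v) = -39/5 + 26/k
-357116 - X(-666, 88) = -357116 - (-39/5 + 26/(-666)) = -357116 - (-39/5 + 26*(-1/666)) = -357116 - (-39/5 - 13/333) = -357116 - 1*(-13052/1665) = -357116 + 13052/1665 = -594585088/1665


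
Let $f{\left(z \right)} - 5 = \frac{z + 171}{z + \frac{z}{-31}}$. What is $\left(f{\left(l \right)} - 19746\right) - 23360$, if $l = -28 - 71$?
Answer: $- \frac{7111789}{165} \approx -43102.0$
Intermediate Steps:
$l = -99$
$f{\left(z \right)} = 5 + \frac{31 \left(171 + z\right)}{30 z}$ ($f{\left(z \right)} = 5 + \frac{z + 171}{z + \frac{z}{-31}} = 5 + \frac{171 + z}{z + z \left(- \frac{1}{31}\right)} = 5 + \frac{171 + z}{z - \frac{z}{31}} = 5 + \frac{171 + z}{\frac{30}{31} z} = 5 + \left(171 + z\right) \frac{31}{30 z} = 5 + \frac{31 \left(171 + z\right)}{30 z}$)
$\left(f{\left(l \right)} - 19746\right) - 23360 = \left(\frac{5301 + 181 \left(-99\right)}{30 \left(-99\right)} - 19746\right) - 23360 = \left(\frac{1}{30} \left(- \frac{1}{99}\right) \left(5301 - 17919\right) - 19746\right) - 23360 = \left(\frac{1}{30} \left(- \frac{1}{99}\right) \left(-12618\right) - 19746\right) - 23360 = \left(\frac{701}{165} - 19746\right) - 23360 = - \frac{3257389}{165} - 23360 = - \frac{7111789}{165}$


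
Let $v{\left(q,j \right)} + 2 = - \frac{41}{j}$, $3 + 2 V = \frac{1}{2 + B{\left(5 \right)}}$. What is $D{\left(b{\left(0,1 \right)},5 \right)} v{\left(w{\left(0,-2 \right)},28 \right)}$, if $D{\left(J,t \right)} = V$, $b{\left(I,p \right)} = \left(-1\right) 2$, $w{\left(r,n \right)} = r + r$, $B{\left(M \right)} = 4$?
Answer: $\frac{1649}{336} \approx 4.9077$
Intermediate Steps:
$w{\left(r,n \right)} = 2 r$
$b{\left(I,p \right)} = -2$
$V = - \frac{17}{12}$ ($V = - \frac{3}{2} + \frac{1}{2 \left(2 + 4\right)} = - \frac{3}{2} + \frac{1}{2 \cdot 6} = - \frac{3}{2} + \frac{1}{2} \cdot \frac{1}{6} = - \frac{3}{2} + \frac{1}{12} = - \frac{17}{12} \approx -1.4167$)
$v{\left(q,j \right)} = -2 - \frac{41}{j}$
$D{\left(J,t \right)} = - \frac{17}{12}$
$D{\left(b{\left(0,1 \right)},5 \right)} v{\left(w{\left(0,-2 \right)},28 \right)} = - \frac{17 \left(-2 - \frac{41}{28}\right)}{12} = \left(- \frac{17}{12}\right) \left(- \frac{97}{28}\right) = \frac{1649}{336}$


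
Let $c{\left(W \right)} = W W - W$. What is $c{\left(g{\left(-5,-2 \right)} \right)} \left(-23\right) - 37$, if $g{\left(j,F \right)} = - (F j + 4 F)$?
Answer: $-175$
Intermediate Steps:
$g{\left(j,F \right)} = - 4 F - F j$ ($g{\left(j,F \right)} = - (4 F + F j) = - 4 F - F j$)
$c{\left(W \right)} = W^{2} - W$
$c{\left(g{\left(-5,-2 \right)} \right)} \left(-23\right) - 37 = \left(-1\right) \left(-2\right) \left(4 - 5\right) \left(-1 - - 2 \left(4 - 5\right)\right) \left(-23\right) - 37 = \left(-1\right) \left(-2\right) \left(-1\right) \left(-1 - \left(-2\right) \left(-1\right)\right) \left(-23\right) - 37 = - 2 \left(-1 - 2\right) \left(-23\right) - 37 = \left(-2\right) \left(-3\right) \left(-23\right) - 37 = 6 \left(-23\right) - 37 = -138 - 37 = -175$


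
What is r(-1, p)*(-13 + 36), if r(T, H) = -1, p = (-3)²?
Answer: -23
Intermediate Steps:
p = 9
r(-1, p)*(-13 + 36) = -(-13 + 36) = -1*23 = -23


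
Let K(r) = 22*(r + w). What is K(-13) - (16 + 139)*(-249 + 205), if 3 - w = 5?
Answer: 6490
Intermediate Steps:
w = -2 (w = 3 - 1*5 = 3 - 5 = -2)
K(r) = -44 + 22*r (K(r) = 22*(r - 2) = 22*(-2 + r) = -44 + 22*r)
K(-13) - (16 + 139)*(-249 + 205) = (-44 + 22*(-13)) - (16 + 139)*(-249 + 205) = (-44 - 286) - 155*(-44) = -330 - 1*(-6820) = -330 + 6820 = 6490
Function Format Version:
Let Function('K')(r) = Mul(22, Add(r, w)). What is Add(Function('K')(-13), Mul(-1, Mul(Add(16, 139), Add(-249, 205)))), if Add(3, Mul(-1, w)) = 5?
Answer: 6490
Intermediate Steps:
w = -2 (w = Add(3, Mul(-1, 5)) = Add(3, -5) = -2)
Function('K')(r) = Add(-44, Mul(22, r)) (Function('K')(r) = Mul(22, Add(r, -2)) = Mul(22, Add(-2, r)) = Add(-44, Mul(22, r)))
Add(Function('K')(-13), Mul(-1, Mul(Add(16, 139), Add(-249, 205)))) = Add(Add(-44, Mul(22, -13)), Mul(-1, Mul(Add(16, 139), Add(-249, 205)))) = Add(Add(-44, -286), Mul(-1, Mul(155, -44))) = Add(-330, Mul(-1, -6820)) = Add(-330, 6820) = 6490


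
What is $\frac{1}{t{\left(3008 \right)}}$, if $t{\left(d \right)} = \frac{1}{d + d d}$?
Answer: $9051072$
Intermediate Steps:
$t{\left(d \right)} = \frac{1}{d + d^{2}}$
$\frac{1}{t{\left(3008 \right)}} = \frac{1}{\frac{1}{3008} \frac{1}{1 + 3008}} = \frac{1}{\frac{1}{3008} \cdot \frac{1}{3009}} = \frac{1}{\frac{1}{9051072}} = 9051072$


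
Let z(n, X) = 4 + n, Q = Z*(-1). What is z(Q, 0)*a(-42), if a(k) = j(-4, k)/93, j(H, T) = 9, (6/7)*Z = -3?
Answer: 45/62 ≈ 0.72581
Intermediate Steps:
Z = -7/2 (Z = (7/6)*(-3) = -7/2 ≈ -3.5000)
Q = 7/2 (Q = -7/2*(-1) = 7/2 ≈ 3.5000)
a(k) = 3/31 (a(k) = 9/93 = 9*(1/93) = 3/31)
z(Q, 0)*a(-42) = (4 + 7/2)*(3/31) = (15/2)*(3/31) = 45/62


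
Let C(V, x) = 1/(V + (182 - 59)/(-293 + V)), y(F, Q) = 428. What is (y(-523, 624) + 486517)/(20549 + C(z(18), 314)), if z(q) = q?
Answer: 2350483515/99190298 ≈ 23.697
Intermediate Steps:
C(V, x) = 1/(V + 123/(-293 + V))
(y(-523, 624) + 486517)/(20549 + C(z(18), 314)) = (428 + 486517)/(20549 + (-293 + 18)/(123 + 18**2 - 293*18)) = 486945/(20549 - 275/(123 + 324 - 5274)) = 486945/(20549 - 275/(-4827)) = 486945/(20549 - 1/4827*(-275)) = 486945/(20549 + 275/4827) = 486945/(99190298/4827) = 486945*(4827/99190298) = 2350483515/99190298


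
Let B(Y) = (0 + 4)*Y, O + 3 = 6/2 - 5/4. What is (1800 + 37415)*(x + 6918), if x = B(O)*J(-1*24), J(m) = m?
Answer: 275995170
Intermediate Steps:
O = -5/4 (O = -3 + (6/2 - 5/4) = -3 + (6*(½) - 5*¼) = -3 + (3 - 5/4) = -3 + 7/4 = -5/4 ≈ -1.2500)
B(Y) = 4*Y
x = 120 (x = (4*(-5/4))*(-1*24) = -5*(-24) = 120)
(1800 + 37415)*(x + 6918) = (1800 + 37415)*(120 + 6918) = 39215*7038 = 275995170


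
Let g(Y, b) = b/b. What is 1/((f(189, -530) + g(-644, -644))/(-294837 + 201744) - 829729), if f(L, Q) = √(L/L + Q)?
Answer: -7190685949661214/5966320662403691393333 + 2141139*I/5966320662403691393333 ≈ -1.2052e-6 + 3.5887e-16*I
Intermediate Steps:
g(Y, b) = 1
f(L, Q) = √(1 + Q)
1/((f(189, -530) + g(-644, -644))/(-294837 + 201744) - 829729) = 1/((√(1 - 530) + 1)/(-294837 + 201744) - 829729) = 1/((√(-529) + 1)/(-93093) - 829729) = 1/((23*I + 1)*(-1/93093) - 829729) = 1/((1 + 23*I)*(-1/93093) - 829729) = 1/((-1/93093 - 23*I/93093) - 829729) = 1/(-77241961798/93093 - 23*I/93093) = 8666306649*(-77241961798/93093 + 23*I/93093)/5966320662403691393333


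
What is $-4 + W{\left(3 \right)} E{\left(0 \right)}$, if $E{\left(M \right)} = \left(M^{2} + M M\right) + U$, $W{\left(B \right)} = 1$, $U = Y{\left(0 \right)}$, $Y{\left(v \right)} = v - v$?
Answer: $-4$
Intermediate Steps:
$Y{\left(v \right)} = 0$
$U = 0$
$E{\left(M \right)} = 2 M^{2}$ ($E{\left(M \right)} = \left(M^{2} + M M\right) + 0 = \left(M^{2} + M^{2}\right) + 0 = 2 M^{2} + 0 = 2 M^{2}$)
$-4 + W{\left(3 \right)} E{\left(0 \right)} = -4 + 1 \cdot 2 \cdot 0^{2} = -4 + 1 \cdot 2 \cdot 0 = -4 + 1 \cdot 0 = -4 + 0 = -4$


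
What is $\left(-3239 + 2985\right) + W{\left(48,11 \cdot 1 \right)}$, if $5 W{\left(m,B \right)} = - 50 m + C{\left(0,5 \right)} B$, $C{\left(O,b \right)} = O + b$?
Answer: $-723$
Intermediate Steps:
$W{\left(m,B \right)} = B - 10 m$ ($W{\left(m,B \right)} = \frac{- 50 m + \left(0 + 5\right) B}{5} = \frac{- 50 m + 5 B}{5} = B - 10 m$)
$\left(-3239 + 2985\right) + W{\left(48,11 \cdot 1 \right)} = \left(-3239 + 2985\right) + \left(11 \cdot 1 - 480\right) = -254 + \left(11 - 480\right) = -254 - 469 = -723$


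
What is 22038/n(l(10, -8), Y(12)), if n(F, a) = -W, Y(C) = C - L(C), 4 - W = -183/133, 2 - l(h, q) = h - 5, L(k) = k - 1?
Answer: -2931054/715 ≈ -4099.4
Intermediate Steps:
L(k) = -1 + k
l(h, q) = 7 - h (l(h, q) = 2 - (h - 5) = 2 - (-5 + h) = 2 + (5 - h) = 7 - h)
W = 715/133 (W = 4 - (-183)/133 = 4 - 1*(-183/133) = 4 + 183/133 = 715/133 ≈ 5.3759)
Y(C) = 1 (Y(C) = C - (-1 + C) = C + (1 - C) = 1)
n(F, a) = -715/133 (n(F, a) = -1*715/133 = -715/133)
22038/n(l(10, -8), Y(12)) = 22038/(-715/133) = 22038*(-133/715) = -2931054/715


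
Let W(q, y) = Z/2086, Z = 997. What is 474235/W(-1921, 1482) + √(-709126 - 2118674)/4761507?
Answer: 989254210/997 + 10*I*√3142/1587169 ≈ 9.9223e+5 + 0.00035317*I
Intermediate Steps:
W(q, y) = 997/2086
474235/W(-1921, 1482) + √(-709126 - 2118674)/4761507 = 474235/(997/2086) + √(-709126 - 2118674)/4761507 = 474235*(2086/997) + √(-2827800)*(1/4761507) = 989254210/997 + (30*I*√3142)*(1/4761507) = 989254210/997 + 10*I*√3142/1587169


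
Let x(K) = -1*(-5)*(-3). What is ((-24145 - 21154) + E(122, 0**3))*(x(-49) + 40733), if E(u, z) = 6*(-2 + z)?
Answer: -1844973298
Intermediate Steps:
E(u, z) = -12 + 6*z
x(K) = -15 (x(K) = 5*(-3) = -15)
((-24145 - 21154) + E(122, 0**3))*(x(-49) + 40733) = ((-24145 - 21154) + (-12 + 6*0**3))*(-15 + 40733) = (-45299 + (-12 + 6*0))*40718 = (-45299 + (-12 + 0))*40718 = (-45299 - 12)*40718 = -45311*40718 = -1844973298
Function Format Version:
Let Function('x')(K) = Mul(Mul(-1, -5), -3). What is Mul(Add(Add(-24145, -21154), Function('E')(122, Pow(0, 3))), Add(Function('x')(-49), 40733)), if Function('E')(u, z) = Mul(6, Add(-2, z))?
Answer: -1844973298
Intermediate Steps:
Function('E')(u, z) = Add(-12, Mul(6, z))
Function('x')(K) = -15 (Function('x')(K) = Mul(5, -3) = -15)
Mul(Add(Add(-24145, -21154), Function('E')(122, Pow(0, 3))), Add(Function('x')(-49), 40733)) = Mul(Add(Add(-24145, -21154), Add(-12, Mul(6, Pow(0, 3)))), Add(-15, 40733)) = Mul(Add(-45299, Add(-12, Mul(6, 0))), 40718) = Mul(Add(-45299, Add(-12, 0)), 40718) = Mul(Add(-45299, -12), 40718) = Mul(-45311, 40718) = -1844973298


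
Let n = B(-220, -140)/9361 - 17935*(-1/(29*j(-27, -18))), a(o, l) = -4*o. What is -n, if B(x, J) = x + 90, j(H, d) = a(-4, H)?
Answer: -167829215/4343504 ≈ -38.639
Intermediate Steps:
j(H, d) = 16 (j(H, d) = -4*(-4) = 16)
B(x, J) = 90 + x
n = 167829215/4343504 (n = (90 - 220)/9361 - 17935/(16*(-29)) = -130*1/9361 - 17935/(-464) = -130/9361 - 17935*(-1/464) = -130/9361 + 17935/464 = 167829215/4343504 ≈ 38.639)
-n = -1*167829215/4343504 = -167829215/4343504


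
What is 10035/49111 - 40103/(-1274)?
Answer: 283183289/8938202 ≈ 31.682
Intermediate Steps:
10035/49111 - 40103/(-1274) = 10035*(1/49111) - 40103*(-1/1274) = 10035/49111 + 5729/182 = 283183289/8938202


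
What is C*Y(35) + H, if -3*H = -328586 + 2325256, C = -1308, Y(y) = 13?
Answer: -2047682/3 ≈ -6.8256e+5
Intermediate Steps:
H = -1996670/3 (H = -(-328586 + 2325256)/3 = -⅓*1996670 = -1996670/3 ≈ -6.6556e+5)
C*Y(35) + H = -1308*13 - 1996670/3 = -17004 - 1996670/3 = -2047682/3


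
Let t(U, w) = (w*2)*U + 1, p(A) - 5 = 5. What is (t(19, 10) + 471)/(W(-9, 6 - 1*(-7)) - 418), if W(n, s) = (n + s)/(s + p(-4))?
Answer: -9798/4805 ≈ -2.0391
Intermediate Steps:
p(A) = 10 (p(A) = 5 + 5 = 10)
t(U, w) = 1 + 2*U*w (t(U, w) = (2*w)*U + 1 = 2*U*w + 1 = 1 + 2*U*w)
W(n, s) = (n + s)/(10 + s) (W(n, s) = (n + s)/(s + 10) = (n + s)/(10 + s))
(t(19, 10) + 471)/(W(-9, 6 - 1*(-7)) - 418) = ((1 + 2*19*10) + 471)/((-9 + (6 - 1*(-7)))/(10 + (6 - 1*(-7))) - 418) = ((1 + 380) + 471)/((-9 + (6 + 7))/(10 + (6 + 7)) - 418) = (381 + 471)/((-9 + 13)/(10 + 13) - 418) = 852/(4/23 - 418) = 852/(-9610/23) = 852*(-23/9610) = -9798/4805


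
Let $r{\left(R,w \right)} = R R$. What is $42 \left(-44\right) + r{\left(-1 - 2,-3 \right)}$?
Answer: $-1839$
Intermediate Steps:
$r{\left(R,w \right)} = R^{2}$
$42 \left(-44\right) + r{\left(-1 - 2,-3 \right)} = 42 \left(-44\right) + \left(-1 - 2\right)^{2} = -1848 + \left(-1 - 2\right)^{2} = -1848 + \left(-3\right)^{2} = -1848 + 9 = -1839$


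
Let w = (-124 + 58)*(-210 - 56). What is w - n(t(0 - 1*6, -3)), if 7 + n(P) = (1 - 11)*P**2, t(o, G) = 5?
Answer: 17813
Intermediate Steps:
w = 17556 (w = -66*(-266) = 17556)
n(P) = -7 - 10*P**2 (n(P) = -7 + (1 - 11)*P**2 = -7 - 10*P**2)
w - n(t(0 - 1*6, -3)) = 17556 - (-7 - 10*5**2) = 17556 - (-7 - 10*25) = 17556 - (-7 - 250) = 17556 - 1*(-257) = 17556 + 257 = 17813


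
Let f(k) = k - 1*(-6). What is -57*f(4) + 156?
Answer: -414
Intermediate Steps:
f(k) = 6 + k (f(k) = k + 6 = 6 + k)
-57*f(4) + 156 = -57*(6 + 4) + 156 = -57*10 + 156 = -570 + 156 = -414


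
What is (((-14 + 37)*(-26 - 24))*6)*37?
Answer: -255300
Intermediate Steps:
(((-14 + 37)*(-26 - 24))*6)*37 = ((23*(-50))*6)*37 = -1150*6*37 = -6900*37 = -255300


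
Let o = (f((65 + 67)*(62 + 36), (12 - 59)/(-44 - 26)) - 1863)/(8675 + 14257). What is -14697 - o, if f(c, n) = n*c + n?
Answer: -23592689909/1605240 ≈ -14697.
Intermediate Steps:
f(c, n) = n + c*n (f(c, n) = c*n + n = n + c*n)
o = 477629/1605240 (o = (((12 - 59)/(-44 - 26))*(1 + (65 + 67)*(62 + 36)) - 1863)/(8675 + 14257) = ((-47/(-70))*(1 + 132*98) - 1863)/22932 = ((-47*(-1/70))*(1 + 12936) - 1863)*(1/22932) = ((47/70)*12937 - 1863)*(1/22932) = (608039/70 - 1863)*(1/22932) = (477629/70)*(1/22932) = 477629/1605240 ≈ 0.29754)
-14697 - o = -14697 - 1*477629/1605240 = -14697 - 477629/1605240 = -23592689909/1605240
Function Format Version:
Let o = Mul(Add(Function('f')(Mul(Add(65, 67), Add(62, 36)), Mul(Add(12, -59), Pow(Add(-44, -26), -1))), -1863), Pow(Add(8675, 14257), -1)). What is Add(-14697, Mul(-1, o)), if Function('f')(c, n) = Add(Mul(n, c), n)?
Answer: Rational(-23592689909, 1605240) ≈ -14697.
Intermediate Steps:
Function('f')(c, n) = Add(n, Mul(c, n)) (Function('f')(c, n) = Add(Mul(c, n), n) = Add(n, Mul(c, n)))
o = Rational(477629, 1605240) (o = Mul(Add(Mul(Mul(Add(12, -59), Pow(Add(-44, -26), -1)), Add(1, Mul(Add(65, 67), Add(62, 36)))), -1863), Pow(Add(8675, 14257), -1)) = Mul(Add(Mul(Mul(-47, Pow(-70, -1)), Add(1, Mul(132, 98))), -1863), Pow(22932, -1)) = Mul(Add(Mul(Mul(-47, Rational(-1, 70)), Add(1, 12936)), -1863), Rational(1, 22932)) = Mul(Add(Mul(Rational(47, 70), 12937), -1863), Rational(1, 22932)) = Mul(Add(Rational(608039, 70), -1863), Rational(1, 22932)) = Mul(Rational(477629, 70), Rational(1, 22932)) = Rational(477629, 1605240) ≈ 0.29754)
Add(-14697, Mul(-1, o)) = Add(-14697, Mul(-1, Rational(477629, 1605240))) = Add(-14697, Rational(-477629, 1605240)) = Rational(-23592689909, 1605240)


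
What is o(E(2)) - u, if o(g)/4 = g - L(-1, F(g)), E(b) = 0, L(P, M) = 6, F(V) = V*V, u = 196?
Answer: -220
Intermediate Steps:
F(V) = V²
o(g) = -24 + 4*g (o(g) = 4*(g - 1*6) = 4*(g - 6) = 4*(-6 + g) = -24 + 4*g)
o(E(2)) - u = (-24 + 4*0) - 1*196 = (-24 + 0) - 196 = -24 - 196 = -220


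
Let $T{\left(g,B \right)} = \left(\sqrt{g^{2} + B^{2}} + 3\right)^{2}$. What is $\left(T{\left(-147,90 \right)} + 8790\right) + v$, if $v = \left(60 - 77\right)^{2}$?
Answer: $38797 + 18 \sqrt{3301} \approx 39831.0$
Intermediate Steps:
$T{\left(g,B \right)} = \left(3 + \sqrt{B^{2} + g^{2}}\right)^{2}$ ($T{\left(g,B \right)} = \left(\sqrt{B^{2} + g^{2}} + 3\right)^{2} = \left(3 + \sqrt{B^{2} + g^{2}}\right)^{2}$)
$v = 289$ ($v = \left(-17\right)^{2} = 289$)
$\left(T{\left(-147,90 \right)} + 8790\right) + v = \left(\left(3 + \sqrt{90^{2} + \left(-147\right)^{2}}\right)^{2} + 8790\right) + 289 = \left(\left(3 + \sqrt{8100 + 21609}\right)^{2} + 8790\right) + 289 = \left(\left(3 + \sqrt{29709}\right)^{2} + 8790\right) + 289 = \left(\left(3 + 3 \sqrt{3301}\right)^{2} + 8790\right) + 289 = \left(8790 + \left(3 + 3 \sqrt{3301}\right)^{2}\right) + 289 = 9079 + \left(3 + 3 \sqrt{3301}\right)^{2}$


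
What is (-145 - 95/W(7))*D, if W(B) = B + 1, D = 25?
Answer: -31375/8 ≈ -3921.9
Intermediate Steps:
W(B) = 1 + B
(-145 - 95/W(7))*D = (-145 - 95/(1 + 7))*25 = (-145 - 95/8)*25 = -1255/8*25 = -31375/8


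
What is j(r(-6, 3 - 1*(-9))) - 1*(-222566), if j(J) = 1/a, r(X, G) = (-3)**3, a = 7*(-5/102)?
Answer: 7789708/35 ≈ 2.2256e+5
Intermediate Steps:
a = -35/102 (a = 7*(-5*1/102) = 7*(-5/102) = -35/102 ≈ -0.34314)
r(X, G) = -27
j(J) = -102/35 (j(J) = 1/(-35/102) = -102/35)
j(r(-6, 3 - 1*(-9))) - 1*(-222566) = -102/35 - 1*(-222566) = -102/35 + 222566 = 7789708/35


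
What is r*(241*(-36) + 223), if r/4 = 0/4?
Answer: 0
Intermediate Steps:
r = 0 (r = 4*(0/4) = 4*(0*(1/4)) = 4*0 = 0)
r*(241*(-36) + 223) = 0*(241*(-36) + 223) = 0*(-8676 + 223) = 0*(-8453) = 0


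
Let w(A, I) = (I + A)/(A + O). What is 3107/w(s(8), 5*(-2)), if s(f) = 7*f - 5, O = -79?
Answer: -86996/41 ≈ -2121.9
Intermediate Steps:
s(f) = -5 + 7*f
w(A, I) = (A + I)/(-79 + A) (w(A, I) = (I + A)/(A - 79) = (A + I)/(-79 + A))
3107/w(s(8), 5*(-2)) = 3107/((((-5 + 7*8) + 5*(-2))/(-79 + (-5 + 7*8)))) = 3107/((((-5 + 56) - 10)/(-79 + (-5 + 56)))) = 3107/(((51 - 10)/(-79 + 51))) = 3107/((41/(-28))) = 3107/((-1/28*41)) = 3107/(-41/28) = 3107*(-28/41) = -86996/41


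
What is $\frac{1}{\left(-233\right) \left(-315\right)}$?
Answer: $\frac{1}{73395} \approx 1.3625 \cdot 10^{-5}$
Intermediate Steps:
$\frac{1}{\left(-233\right) \left(-315\right)} = \frac{1}{73395}$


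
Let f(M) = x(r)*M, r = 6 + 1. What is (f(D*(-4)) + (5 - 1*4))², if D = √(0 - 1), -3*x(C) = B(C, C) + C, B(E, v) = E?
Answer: -3127/9 + 112*I/3 ≈ -347.44 + 37.333*I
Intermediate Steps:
r = 7
x(C) = -2*C/3 (x(C) = -(C + C)/3 = -2*C/3)
D = I (D = √(-1) = I ≈ 1.0*I)
f(M) = -14*M/3 (f(M) = (-⅔*7)*M = -14*M/3)
(f(D*(-4)) + (5 - 1*4))² = (-14*I*(-4)/3 + (5 - 1*4))² = (-(-56)*I/3 + (5 - 4))² = (56*I/3 + 1)² = (1 + 56*I/3)²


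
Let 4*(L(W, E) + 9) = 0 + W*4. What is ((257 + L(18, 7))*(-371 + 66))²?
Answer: 6582076900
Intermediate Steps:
L(W, E) = -9 + W (L(W, E) = -9 + (0 + W*4)/4 = -9 + (0 + 4*W)/4 = -9 + (4*W)/4 = -9 + W)
((257 + L(18, 7))*(-371 + 66))² = ((257 + (-9 + 18))*(-371 + 66))² = ((257 + 9)*(-305))² = (266*(-305))² = (-81130)² = 6582076900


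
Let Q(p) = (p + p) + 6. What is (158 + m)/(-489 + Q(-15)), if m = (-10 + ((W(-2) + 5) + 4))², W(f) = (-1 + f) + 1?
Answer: -167/513 ≈ -0.32554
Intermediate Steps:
W(f) = f
Q(p) = 6 + 2*p (Q(p) = 2*p + 6 = 6 + 2*p)
m = 9 (m = (-10 + ((-2 + 5) + 4))² = (-10 + (3 + 4))² = (-10 + 7)² = (-3)² = 9)
(158 + m)/(-489 + Q(-15)) = (158 + 9)/(-489 + (6 + 2*(-15))) = 167/(-489 + (6 - 30)) = 167/(-489 - 24) = 167/(-513) = 167*(-1/513) = -167/513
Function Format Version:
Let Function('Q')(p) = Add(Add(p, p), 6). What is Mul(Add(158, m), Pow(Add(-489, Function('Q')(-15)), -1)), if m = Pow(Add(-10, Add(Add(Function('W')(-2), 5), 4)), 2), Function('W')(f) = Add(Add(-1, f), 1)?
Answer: Rational(-167, 513) ≈ -0.32554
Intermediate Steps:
Function('W')(f) = f
Function('Q')(p) = Add(6, Mul(2, p)) (Function('Q')(p) = Add(Mul(2, p), 6) = Add(6, Mul(2, p)))
m = 9 (m = Pow(Add(-10, Add(Add(-2, 5), 4)), 2) = Pow(Add(-10, Add(3, 4)), 2) = Pow(Add(-10, 7), 2) = Pow(-3, 2) = 9)
Mul(Add(158, m), Pow(Add(-489, Function('Q')(-15)), -1)) = Mul(Add(158, 9), Pow(Add(-489, Add(6, Mul(2, -15))), -1)) = Mul(167, Pow(Add(-489, Add(6, -30)), -1)) = Mul(167, Pow(Add(-489, -24), -1)) = Mul(167, Pow(-513, -1)) = Mul(167, Rational(-1, 513)) = Rational(-167, 513)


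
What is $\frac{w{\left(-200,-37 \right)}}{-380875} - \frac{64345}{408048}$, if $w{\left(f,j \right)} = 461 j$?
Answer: $- \frac{17547327139}{155415282000} \approx -0.11291$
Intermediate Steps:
$\frac{w{\left(-200,-37 \right)}}{-380875} - \frac{64345}{408048} = \frac{461 \left(-37\right)}{-380875} - \frac{64345}{408048} = \left(-17057\right) \left(- \frac{1}{380875}\right) - \frac{64345}{408048} = \frac{17057}{380875} - \frac{64345}{408048} = - \frac{17547327139}{155415282000}$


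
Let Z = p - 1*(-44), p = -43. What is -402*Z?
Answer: -402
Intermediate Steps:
Z = 1 (Z = -43 - 1*(-44) = -43 + 44 = 1)
-402*Z = -402*1 = -402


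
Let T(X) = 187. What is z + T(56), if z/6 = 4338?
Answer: 26215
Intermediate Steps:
z = 26028 (z = 6*4338 = 26028)
z + T(56) = 26028 + 187 = 26215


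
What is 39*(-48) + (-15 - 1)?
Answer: -1888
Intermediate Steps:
39*(-48) + (-15 - 1) = -1872 - 16 = -1888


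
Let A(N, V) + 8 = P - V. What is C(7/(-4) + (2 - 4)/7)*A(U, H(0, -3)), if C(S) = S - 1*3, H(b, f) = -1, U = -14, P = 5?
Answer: 141/14 ≈ 10.071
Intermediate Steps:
C(S) = -3 + S (C(S) = S - 3 = -3 + S)
A(N, V) = -3 - V (A(N, V) = -8 + (5 - V) = -3 - V)
C(7/(-4) + (2 - 4)/7)*A(U, H(0, -3)) = (-3 + (7/(-4) + (2 - 4)/7))*(-3 - 1*(-1)) = (-3 + (7*(-¼) - 2*⅐))*(-3 + 1) = (-3 + (-7/4 - 2/7))*(-2) = (-3 - 57/28)*(-2) = -141/28*(-2) = 141/14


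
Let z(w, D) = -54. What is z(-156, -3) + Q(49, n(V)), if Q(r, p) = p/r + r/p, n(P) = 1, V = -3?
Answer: -244/49 ≈ -4.9796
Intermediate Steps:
z(-156, -3) + Q(49, n(V)) = -54 + (1/49 + 49/1) = -54 + (1*(1/49) + 49*1) = -54 + (1/49 + 49) = -54 + 2402/49 = -244/49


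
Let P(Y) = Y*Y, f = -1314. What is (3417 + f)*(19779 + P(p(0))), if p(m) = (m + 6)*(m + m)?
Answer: 41595237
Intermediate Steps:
p(m) = 2*m*(6 + m) (p(m) = (6 + m)*(2*m) = 2*m*(6 + m))
P(Y) = Y²
(3417 + f)*(19779 + P(p(0))) = (3417 - 1314)*(19779 + (2*0*(6 + 0))²) = 2103*(19779 + (2*0*6)²) = 2103*(19779 + 0²) = 2103*(19779 + 0) = 2103*19779 = 41595237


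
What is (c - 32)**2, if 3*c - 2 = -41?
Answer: 2025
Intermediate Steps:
c = -13 (c = 2/3 + (1/3)*(-41) = 2/3 - 41/3 = -13)
(c - 32)**2 = (-13 - 32)**2 = (-45)**2 = 2025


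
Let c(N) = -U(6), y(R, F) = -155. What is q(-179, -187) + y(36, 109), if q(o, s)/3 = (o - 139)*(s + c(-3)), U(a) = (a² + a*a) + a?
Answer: 252655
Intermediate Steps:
U(a) = a + 2*a² (U(a) = (a² + a²) + a = 2*a² + a = a + 2*a²)
c(N) = -78 (c(N) = -6*(1 + 2*6) = -6*(1 + 12) = -6*13 = -1*78 = -78)
q(o, s) = 3*(-139 + o)*(-78 + s) (q(o, s) = 3*((o - 139)*(s - 78)) = 3*((-139 + o)*(-78 + s)) = 3*(-139 + o)*(-78 + s))
q(-179, -187) + y(36, 109) = (32526 - 417*(-187) - 234*(-179) + 3*(-179)*(-187)) - 155 = (32526 + 77979 + 41886 + 100419) - 155 = 252810 - 155 = 252655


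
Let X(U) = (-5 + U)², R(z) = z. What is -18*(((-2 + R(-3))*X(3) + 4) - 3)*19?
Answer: 6498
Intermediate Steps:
-18*(((-2 + R(-3))*X(3) + 4) - 3)*19 = -18*(((-2 - 3)*(-5 + 3)² + 4) - 3)*19 = -18*((-5*(-2)² + 4) - 3)*19 = -18*((-5*4 + 4) - 3)*19 = -18*((-20 + 4) - 3)*19 = -18*(-16 - 3)*19 = -18*(-19)*19 = 342*19 = 6498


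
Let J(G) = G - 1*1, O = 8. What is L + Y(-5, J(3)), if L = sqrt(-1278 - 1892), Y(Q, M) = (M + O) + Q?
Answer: 5 + I*sqrt(3170) ≈ 5.0 + 56.303*I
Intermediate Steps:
J(G) = -1 + G (J(G) = G - 1 = -1 + G)
Y(Q, M) = 8 + M + Q (Y(Q, M) = (M + 8) + Q = (8 + M) + Q = 8 + M + Q)
L = I*sqrt(3170) (L = sqrt(-3170) = I*sqrt(3170) ≈ 56.303*I)
L + Y(-5, J(3)) = I*sqrt(3170) + (8 + (-1 + 3) - 5) = I*sqrt(3170) + (8 + 2 - 5) = I*sqrt(3170) + 5 = 5 + I*sqrt(3170)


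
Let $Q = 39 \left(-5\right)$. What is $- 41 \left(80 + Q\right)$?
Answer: $4715$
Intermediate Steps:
$Q = -195$
$- 41 \left(80 + Q\right) = - 41 \left(80 - 195\right) = \left(-41\right) \left(-115\right) = 4715$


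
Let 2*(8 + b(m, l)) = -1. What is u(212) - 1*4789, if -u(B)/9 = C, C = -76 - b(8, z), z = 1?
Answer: -8363/2 ≈ -4181.5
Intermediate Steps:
b(m, l) = -17/2 (b(m, l) = -8 + (½)*(-1) = -8 - ½ = -17/2)
C = -135/2 (C = -76 - 1*(-17/2) = -76 + 17/2 = -135/2 ≈ -67.500)
u(B) = 1215/2 (u(B) = -9*(-135/2) = 1215/2)
u(212) - 1*4789 = 1215/2 - 1*4789 = 1215/2 - 4789 = -8363/2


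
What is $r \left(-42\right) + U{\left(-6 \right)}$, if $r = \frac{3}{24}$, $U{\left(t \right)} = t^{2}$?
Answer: $\frac{123}{4} \approx 30.75$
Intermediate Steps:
$r = \frac{1}{8}$ ($r = 3 \cdot \frac{1}{24} = \frac{1}{8} \approx 0.125$)
$r \left(-42\right) + U{\left(-6 \right)} = \frac{1}{8} \left(-42\right) + \left(-6\right)^{2} = - \frac{21}{4} + 36 = \frac{123}{4}$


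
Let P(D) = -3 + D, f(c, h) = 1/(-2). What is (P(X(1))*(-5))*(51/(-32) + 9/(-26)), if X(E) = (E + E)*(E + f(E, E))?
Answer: -4035/208 ≈ -19.399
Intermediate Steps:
f(c, h) = -½
X(E) = 2*E*(-½ + E) (X(E) = (E + E)*(E - ½) = (2*E)*(-½ + E) = 2*E*(-½ + E))
(P(X(1))*(-5))*(51/(-32) + 9/(-26)) = ((-3 + 1*(-1 + 2*1))*(-5))*(51/(-32) + 9/(-26)) = ((-3 + 1*(-1 + 2))*(-5))*(51*(-1/32) + 9*(-1/26)) = ((-3 + 1*1)*(-5))*(-51/32 - 9/26) = ((-3 + 1)*(-5))*(-807/416) = -2*(-5)*(-807/416) = 10*(-807/416) = -4035/208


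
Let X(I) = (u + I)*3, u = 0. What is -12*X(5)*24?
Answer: -4320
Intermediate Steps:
X(I) = 3*I (X(I) = (0 + I)*3 = I*3 = 3*I)
-12*X(5)*24 = -36*5*24 = -12*15*24 = -180*24 = -4320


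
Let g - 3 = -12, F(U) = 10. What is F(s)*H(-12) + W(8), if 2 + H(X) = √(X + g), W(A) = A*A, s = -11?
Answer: 44 + 10*I*√21 ≈ 44.0 + 45.826*I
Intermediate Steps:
W(A) = A²
g = -9 (g = 3 - 12 = -9)
H(X) = -2 + √(-9 + X) (H(X) = -2 + √(X - 9) = -2 + √(-9 + X))
F(s)*H(-12) + W(8) = 10*(-2 + √(-9 - 12)) + 8² = 10*(-2 + √(-21)) + 64 = 10*(-2 + I*√21) + 64 = (-20 + 10*I*√21) + 64 = 44 + 10*I*√21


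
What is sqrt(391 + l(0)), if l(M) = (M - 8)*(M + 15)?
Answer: sqrt(271) ≈ 16.462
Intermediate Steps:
l(M) = (-8 + M)*(15 + M)
sqrt(391 + l(0)) = sqrt(391 + (-120 + 0**2 + 7*0)) = sqrt(391 + (-120 + 0 + 0)) = sqrt(391 - 120) = sqrt(271)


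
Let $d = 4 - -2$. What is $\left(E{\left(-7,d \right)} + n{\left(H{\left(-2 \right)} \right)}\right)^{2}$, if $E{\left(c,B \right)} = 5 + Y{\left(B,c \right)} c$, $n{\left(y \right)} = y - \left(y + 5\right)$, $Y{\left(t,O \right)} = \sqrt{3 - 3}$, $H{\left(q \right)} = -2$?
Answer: $0$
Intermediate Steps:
$d = 6$ ($d = 4 + 2 = 6$)
$Y{\left(t,O \right)} = 0$ ($Y{\left(t,O \right)} = \sqrt{0} = 0$)
$n{\left(y \right)} = -5$ ($n{\left(y \right)} = y - \left(5 + y\right) = -5$)
$E{\left(c,B \right)} = 5$ ($E{\left(c,B \right)} = 5 + 0 c = 5 + 0 = 5$)
$\left(E{\left(-7,d \right)} + n{\left(H{\left(-2 \right)} \right)}\right)^{2} = \left(5 - 5\right)^{2} = 0^{2} = 0$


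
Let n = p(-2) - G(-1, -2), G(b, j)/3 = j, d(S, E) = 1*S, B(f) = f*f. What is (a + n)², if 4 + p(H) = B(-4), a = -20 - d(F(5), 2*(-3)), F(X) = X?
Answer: 49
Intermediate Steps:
B(f) = f²
d(S, E) = S
a = -25 (a = -20 - 1*5 = -20 - 5 = -25)
p(H) = 12 (p(H) = -4 + (-4)² = -4 + 16 = 12)
G(b, j) = 3*j
n = 18 (n = 12 - 3*(-2) = 12 - 1*(-6) = 12 + 6 = 18)
(a + n)² = (-25 + 18)² = (-7)² = 49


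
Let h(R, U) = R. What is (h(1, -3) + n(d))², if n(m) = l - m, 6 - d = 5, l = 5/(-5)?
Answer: 1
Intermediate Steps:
l = -1 (l = 5*(-⅕) = -1)
d = 1 (d = 6 - 1*5 = 6 - 5 = 1)
n(m) = -1 - m
(h(1, -3) + n(d))² = (1 + (-1 - 1*1))² = (1 + (-1 - 1))² = (1 - 2)² = (-1)² = 1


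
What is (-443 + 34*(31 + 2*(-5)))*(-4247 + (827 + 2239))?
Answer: -320051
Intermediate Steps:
(-443 + 34*(31 + 2*(-5)))*(-4247 + (827 + 2239)) = (-443 + 34*(31 - 10))*(-4247 + 3066) = (-443 + 34*21)*(-1181) = (-443 + 714)*(-1181) = 271*(-1181) = -320051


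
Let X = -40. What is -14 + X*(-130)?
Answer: 5186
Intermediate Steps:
-14 + X*(-130) = -14 - 40*(-130) = -14 + 5200 = 5186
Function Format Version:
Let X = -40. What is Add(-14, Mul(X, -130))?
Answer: 5186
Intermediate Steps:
Add(-14, Mul(X, -130)) = Add(-14, Mul(-40, -130)) = Add(-14, 5200) = 5186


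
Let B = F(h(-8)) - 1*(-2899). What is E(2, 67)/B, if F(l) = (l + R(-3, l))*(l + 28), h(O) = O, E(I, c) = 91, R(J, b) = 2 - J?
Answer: 91/2839 ≈ 0.032054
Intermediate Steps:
F(l) = (5 + l)*(28 + l) (F(l) = (l + (2 - 1*(-3)))*(l + 28) = (l + (2 + 3))*(28 + l) = (l + 5)*(28 + l) = (5 + l)*(28 + l))
B = 2839 (B = (140 + (-8)² + 33*(-8)) - 1*(-2899) = (140 + 64 - 264) + 2899 = -60 + 2899 = 2839)
E(2, 67)/B = 91/2839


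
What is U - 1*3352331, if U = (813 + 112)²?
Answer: -2496706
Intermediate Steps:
U = 855625 (U = 925² = 855625)
U - 1*3352331 = 855625 - 1*3352331 = 855625 - 3352331 = -2496706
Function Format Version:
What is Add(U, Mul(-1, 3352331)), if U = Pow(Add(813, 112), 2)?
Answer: -2496706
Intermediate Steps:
U = 855625 (U = Pow(925, 2) = 855625)
Add(U, Mul(-1, 3352331)) = Add(855625, Mul(-1, 3352331)) = Add(855625, -3352331) = -2496706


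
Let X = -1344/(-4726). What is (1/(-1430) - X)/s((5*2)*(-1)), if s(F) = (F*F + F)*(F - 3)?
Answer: 963323/3953535300 ≈ 0.00024366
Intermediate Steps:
X = 672/2363 (X = -1344*(-1/4726) = 672/2363 ≈ 0.28438)
s(F) = (-3 + F)*(F + F**2) (s(F) = (F**2 + F)*(-3 + F) = (F + F**2)*(-3 + F) = (-3 + F)*(F + F**2))
(1/(-1430) - X)/s((5*2)*(-1)) = (1/(-1430) - 1*672/2363)/((((5*2)*(-1))*(-3 + ((5*2)*(-1))**2 - 2*5*2*(-1)))) = (-1/1430 - 672/2363)/(((10*(-1))*(-3 + (10*(-1))**2 - 20*(-1)))) = -963323*(-1/(10*(-3 + (-10)**2 - 2*(-10))))/3379090 = -963323*(-1/(10*(-3 + 100 + 20)))/3379090 = -963323/(3379090*((-10*117))) = -963323/3379090/(-1170) = -963323/3379090*(-1/1170) = 963323/3953535300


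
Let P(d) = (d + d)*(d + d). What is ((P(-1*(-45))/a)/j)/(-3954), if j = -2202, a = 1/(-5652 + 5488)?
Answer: -36900/241853 ≈ -0.15257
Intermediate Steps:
a = -1/164 (a = 1/(-164) = -1/164 ≈ -0.0060976)
P(d) = 4*d**2 (P(d) = (2*d)*(2*d) = 4*d**2)
((P(-1*(-45))/a)/j)/(-3954) = (((4*(-1*(-45))**2)/(-1/164))/(-2202))/(-3954) = (((4*45**2)*(-164))*(-1/2202))*(-1/3954) = (((4*2025)*(-164))*(-1/2202))*(-1/3954) = ((8100*(-164))*(-1/2202))*(-1/3954) = -1328400*(-1/2202)*(-1/3954) = (221400/367)*(-1/3954) = -36900/241853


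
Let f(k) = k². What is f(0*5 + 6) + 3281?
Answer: 3317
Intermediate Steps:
f(0*5 + 6) + 3281 = (0*5 + 6)² + 3281 = (0 + 6)² + 3281 = 6² + 3281 = 36 + 3281 = 3317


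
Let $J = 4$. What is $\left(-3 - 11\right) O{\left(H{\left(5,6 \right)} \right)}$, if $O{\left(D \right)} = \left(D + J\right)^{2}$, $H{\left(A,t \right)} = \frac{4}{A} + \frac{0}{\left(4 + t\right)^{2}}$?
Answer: $- \frac{8064}{25} \approx -322.56$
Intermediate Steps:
$H{\left(A,t \right)} = \frac{4}{A}$ ($H{\left(A,t \right)} = \frac{4}{A} + \frac{0}{\left(4 + t\right)^{2}} = \frac{4}{A} + 0 = \frac{4}{A}$)
$O{\left(D \right)} = \left(4 + D\right)^{2}$ ($O{\left(D \right)} = \left(D + 4\right)^{2} = \left(4 + D\right)^{2}$)
$\left(-3 - 11\right) O{\left(H{\left(5,6 \right)} \right)} = \left(-3 - 11\right) \left(4 + \frac{4}{5}\right)^{2} = - 14 \left(4 + 4 \cdot \frac{1}{5}\right)^{2} = - 14 \left(4 + \frac{4}{5}\right)^{2} = - 14 \left(\frac{24}{5}\right)^{2} = \left(-14\right) \frac{576}{25} = - \frac{8064}{25}$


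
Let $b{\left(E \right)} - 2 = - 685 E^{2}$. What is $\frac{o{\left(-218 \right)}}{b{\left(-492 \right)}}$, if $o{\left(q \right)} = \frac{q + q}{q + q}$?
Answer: $- \frac{1}{165813838} \approx -6.0309 \cdot 10^{-9}$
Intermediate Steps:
$b{\left(E \right)} = 2 - 685 E^{2}$
$o{\left(q \right)} = 1$ ($o{\left(q \right)} = \frac{2 q}{2 q} = 2 q \frac{1}{2 q} = 1$)
$\frac{o{\left(-218 \right)}}{b{\left(-492 \right)}} = 1 \frac{1}{2 - 685 \left(-492\right)^{2}} = 1 \frac{1}{2 - 165813840} = 1 \frac{1}{-165813838} = 1 \left(- \frac{1}{165813838}\right) = - \frac{1}{165813838}$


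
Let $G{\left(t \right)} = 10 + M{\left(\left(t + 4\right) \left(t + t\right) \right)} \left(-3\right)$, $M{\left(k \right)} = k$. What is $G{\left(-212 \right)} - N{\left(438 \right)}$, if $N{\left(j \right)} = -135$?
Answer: $-264431$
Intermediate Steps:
$G{\left(t \right)} = 10 - 6 t \left(4 + t\right)$ ($G{\left(t \right)} = 10 + \left(t + 4\right) \left(t + t\right) \left(-3\right) = 10 + \left(4 + t\right) 2 t \left(-3\right) = 10 + 2 t \left(4 + t\right) \left(-3\right) = 10 - 6 t \left(4 + t\right)$)
$G{\left(-212 \right)} - N{\left(438 \right)} = \left(10 - - 1272 \left(4 - 212\right)\right) - -135 = \left(10 - \left(-1272\right) \left(-208\right)\right) + 135 = \left(10 - 264576\right) + 135 = -264566 + 135 = -264431$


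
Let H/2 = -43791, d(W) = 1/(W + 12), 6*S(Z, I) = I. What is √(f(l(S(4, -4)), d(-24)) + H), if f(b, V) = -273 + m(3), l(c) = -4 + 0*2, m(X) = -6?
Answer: I*√87861 ≈ 296.41*I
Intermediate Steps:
S(Z, I) = I/6
d(W) = 1/(12 + W)
l(c) = -4 (l(c) = -4 + 0 = -4)
H = -87582 (H = 2*(-43791) = -87582)
f(b, V) = -279 (f(b, V) = -273 - 6 = -279)
√(f(l(S(4, -4)), d(-24)) + H) = √(-279 - 87582) = √(-87861) = I*√87861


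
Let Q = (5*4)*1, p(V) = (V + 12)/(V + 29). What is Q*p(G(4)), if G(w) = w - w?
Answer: 240/29 ≈ 8.2759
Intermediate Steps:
G(w) = 0
p(V) = (12 + V)/(29 + V)
Q = 20 (Q = 20*1 = 20)
Q*p(G(4)) = 20*((12 + 0)/(29 + 0)) = 20*(12/29) = 240/29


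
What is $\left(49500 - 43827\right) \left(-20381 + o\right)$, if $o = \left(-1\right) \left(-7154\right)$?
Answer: $-75036771$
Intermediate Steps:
$o = 7154$
$\left(49500 - 43827\right) \left(-20381 + o\right) = \left(49500 - 43827\right) \left(-20381 + 7154\right) = 5673 \left(-13227\right) = -75036771$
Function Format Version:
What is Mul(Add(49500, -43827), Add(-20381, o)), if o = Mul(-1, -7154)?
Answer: -75036771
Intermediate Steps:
o = 7154
Mul(Add(49500, -43827), Add(-20381, o)) = Mul(Add(49500, -43827), Add(-20381, 7154)) = Mul(5673, -13227) = -75036771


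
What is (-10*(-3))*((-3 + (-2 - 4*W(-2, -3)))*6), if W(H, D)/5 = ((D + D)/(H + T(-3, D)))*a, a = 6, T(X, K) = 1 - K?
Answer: 63900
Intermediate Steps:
W(H, D) = 60*D/(1 + H - D) (W(H, D) = 5*(((D + D)/(H + (1 - D)))*6) = 5*(((2*D)/(1 + H - D))*6) = 5*((2*D/(1 + H - D))*6) = 5*(12*D/(1 + H - D)) = 60*D/(1 + H - D))
(-10*(-3))*((-3 + (-2 - 4*W(-2, -3)))*6) = (-10*(-3))*((-3 + (-2 - 240*(-3)/(1 - 2 - 1*(-3))))*6) = 30*((-3 + (-2 - 240*(-3)/(1 - 2 + 3)))*6) = 30*((-3 + (-2 - 240*(-3)/2))*6) = 30*((-3 + (-2 - 4*(-90)))*6) = 30*((-3 + (-2 + 360))*6) = 30*((-3 + 358)*6) = 30*(355*6) = 30*2130 = 63900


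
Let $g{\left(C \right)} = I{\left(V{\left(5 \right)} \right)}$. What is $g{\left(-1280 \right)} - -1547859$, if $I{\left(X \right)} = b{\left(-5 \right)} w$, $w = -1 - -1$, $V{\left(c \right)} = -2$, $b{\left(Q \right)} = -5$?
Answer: $1547859$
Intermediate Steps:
$w = 0$ ($w = -1 + 1 = 0$)
$I{\left(X \right)} = 0$ ($I{\left(X \right)} = \left(-5\right) 0 = 0$)
$g{\left(C \right)} = 0$
$g{\left(-1280 \right)} - -1547859 = 0 - -1547859 = 0 + 1547859 = 1547859$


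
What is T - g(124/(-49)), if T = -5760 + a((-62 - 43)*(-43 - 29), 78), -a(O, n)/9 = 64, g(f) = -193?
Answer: -6143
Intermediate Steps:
a(O, n) = -576 (a(O, n) = -9*64 = -576)
T = -6336 (T = -5760 - 576 = -6336)
T - g(124/(-49)) = -6336 - 1*(-193) = -6336 + 193 = -6143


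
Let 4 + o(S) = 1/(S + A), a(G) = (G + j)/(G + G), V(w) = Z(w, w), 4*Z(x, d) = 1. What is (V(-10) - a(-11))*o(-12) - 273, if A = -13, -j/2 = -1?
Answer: -299593/1100 ≈ -272.36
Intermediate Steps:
j = 2 (j = -2*(-1) = 2)
Z(x, d) = ¼ (Z(x, d) = (¼)*1 = ¼)
V(w) = ¼
a(G) = (2 + G)/(2*G) (a(G) = (G + 2)/(G + G) = (2 + G)/((2*G)) = (2 + G)*(1/(2*G)) = (2 + G)/(2*G))
o(S) = -4 + 1/(-13 + S) (o(S) = -4 + 1/(S - 13) = -4 + 1/(-13 + S))
(V(-10) - a(-11))*o(-12) - 273 = (¼ - (2 - 11)/(2*(-11)))*((53 - 4*(-12))/(-13 - 12)) - 273 = (¼ - (-1)*(-9)/(2*11))*((53 + 48)/(-25)) - 273 = (¼ - 1*9/22)*(-1/25*101) - 273 = (¼ - 9/22)*(-101/25) - 273 = -7/44*(-101/25) - 273 = 707/1100 - 273 = -299593/1100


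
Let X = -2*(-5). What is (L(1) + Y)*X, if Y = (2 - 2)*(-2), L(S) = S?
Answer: 10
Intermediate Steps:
X = 10
Y = 0 (Y = 0*(-2) = 0)
(L(1) + Y)*X = (1 + 0)*10 = 1*10 = 10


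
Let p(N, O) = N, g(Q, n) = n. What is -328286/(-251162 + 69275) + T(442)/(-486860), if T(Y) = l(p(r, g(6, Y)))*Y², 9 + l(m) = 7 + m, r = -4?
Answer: 93258588292/22138376205 ≈ 4.2125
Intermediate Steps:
l(m) = -2 + m (l(m) = -9 + (7 + m) = -2 + m)
T(Y) = -6*Y² (T(Y) = (-2 - 4)*Y² = -6*Y²)
-328286/(-251162 + 69275) + T(442)/(-486860) = -328286/(-251162 + 69275) - 6*442²/(-486860) = -328286/(-181887) - 6*195364*(-1/486860) = -328286*(-1/181887) - 1172184*(-1/486860) = 328286/181887 + 293046/121715 = 93258588292/22138376205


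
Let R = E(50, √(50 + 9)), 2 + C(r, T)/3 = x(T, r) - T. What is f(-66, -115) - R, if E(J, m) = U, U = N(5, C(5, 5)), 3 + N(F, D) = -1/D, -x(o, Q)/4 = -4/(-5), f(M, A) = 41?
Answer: 6727/153 ≈ 43.967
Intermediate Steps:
x(o, Q) = -16/5 (x(o, Q) = -(-16)/(-5) = -(-16)*(-1)/5 = -4*⅘ = -16/5)
C(r, T) = -78/5 - 3*T (C(r, T) = -6 + 3*(-16/5 - T) = -6 + (-48/5 - 3*T) = -78/5 - 3*T)
N(F, D) = -3 - 1/D
U = -454/153 (U = -3 - 1/(-78/5 - 3*5) = -3 - 1/(-78/5 - 15) = -3 - 1/(-153/5) = -3 - 1*(-5/153) = -3 + 5/153 = -454/153 ≈ -2.9673)
E(J, m) = -454/153
R = -454/153 ≈ -2.9673
f(-66, -115) - R = 41 - 1*(-454/153) = 41 + 454/153 = 6727/153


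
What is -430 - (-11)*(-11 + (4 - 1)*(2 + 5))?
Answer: -320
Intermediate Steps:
-430 - (-11)*(-11 + (4 - 1)*(2 + 5)) = -430 - (-11)*(-11 + 3*7) = -430 - (-11)*(-11 + 21) = -430 - (-11)*10 = -430 - 1*(-110) = -430 + 110 = -320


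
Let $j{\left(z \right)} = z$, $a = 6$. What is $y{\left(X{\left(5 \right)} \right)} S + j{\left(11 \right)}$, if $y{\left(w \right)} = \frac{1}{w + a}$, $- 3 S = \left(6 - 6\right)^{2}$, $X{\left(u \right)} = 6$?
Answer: $11$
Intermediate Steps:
$S = 0$ ($S = - \frac{\left(6 - 6\right)^{2}}{3} = - \frac{0^{2}}{3} = \left(- \frac{1}{3}\right) 0 = 0$)
$y{\left(w \right)} = \frac{1}{6 + w}$ ($y{\left(w \right)} = \frac{1}{w + 6} = \frac{1}{6 + w}$)
$y{\left(X{\left(5 \right)} \right)} S + j{\left(11 \right)} = \frac{1}{6 + 6} \cdot 0 + 11 = \frac{1}{12} \cdot 0 + 11 = 0 + 11 = 11$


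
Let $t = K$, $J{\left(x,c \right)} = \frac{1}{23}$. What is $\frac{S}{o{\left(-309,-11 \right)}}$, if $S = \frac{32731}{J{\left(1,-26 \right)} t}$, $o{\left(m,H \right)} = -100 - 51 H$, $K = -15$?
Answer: $- \frac{1633}{15} \approx -108.87$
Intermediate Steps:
$J{\left(x,c \right)} = \frac{1}{23}$
$t = -15$
$o{\left(m,H \right)} = -100 - 51 H$
$S = - \frac{752813}{15}$ ($S = \frac{32731}{\frac{1}{23} \left(-15\right)} = \frac{32731}{- \frac{15}{23}} = 32731 \left(- \frac{23}{15}\right) = - \frac{752813}{15} \approx -50188.0$)
$\frac{S}{o{\left(-309,-11 \right)}} = - \frac{752813}{15 \left(-100 - -561\right)} = - \frac{752813}{15 \left(-100 + 561\right)} = - \frac{752813}{15 \cdot 461} = \left(- \frac{752813}{15}\right) \frac{1}{461} = - \frac{1633}{15}$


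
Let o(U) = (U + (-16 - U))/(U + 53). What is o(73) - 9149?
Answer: -576395/63 ≈ -9149.1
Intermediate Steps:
o(U) = -16/(53 + U)
o(73) - 9149 = -16/(53 + 73) - 9149 = -16/126 - 9149 = -16*1/126 - 9149 = -8/63 - 9149 = -576395/63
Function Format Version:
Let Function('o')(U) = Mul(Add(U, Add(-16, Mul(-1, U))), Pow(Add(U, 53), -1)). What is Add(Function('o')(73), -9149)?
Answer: Rational(-576395, 63) ≈ -9149.1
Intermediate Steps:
Function('o')(U) = Mul(-16, Pow(Add(53, U), -1))
Add(Function('o')(73), -9149) = Add(Mul(-16, Pow(Add(53, 73), -1)), -9149) = Add(Mul(-16, Pow(126, -1)), -9149) = Add(Mul(-16, Rational(1, 126)), -9149) = Add(Rational(-8, 63), -9149) = Rational(-576395, 63)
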